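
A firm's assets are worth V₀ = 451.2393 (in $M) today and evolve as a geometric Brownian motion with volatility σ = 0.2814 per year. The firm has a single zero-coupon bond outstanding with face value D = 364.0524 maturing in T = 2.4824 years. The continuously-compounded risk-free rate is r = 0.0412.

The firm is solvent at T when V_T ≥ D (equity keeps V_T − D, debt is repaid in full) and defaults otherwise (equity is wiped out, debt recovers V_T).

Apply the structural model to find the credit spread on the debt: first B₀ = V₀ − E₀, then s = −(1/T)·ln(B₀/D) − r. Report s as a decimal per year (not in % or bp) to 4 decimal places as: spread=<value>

Work the structural quantities from V₀ = 451.2393 against face 364.0524:
d₁ = [ln(V₀/D) + (r + σ²/2)T] / (σ√T)
   = [ln(451.2393/364.0524) + (0.0412 + 0.5·0.2814²)·2.4824] / (0.2814·√2.4824)
   = [0.214700 + 0.200560] / 0.443364 = 0.936614
d₂ = d₁ − σ√T = 0.936614 − 0.443364 = 0.493250
N(d₁) = 0.825521,  N(d₂) = 0.689082,  e^(−rT) = 0.902781
E₀ = V₀·N(d₁) − D·e^(−rT)·N(d₂)
   = 451.2393·0.825521 − 364.0524·0.902781·0.689082 = 146.034151
B₀ = V₀ − E₀ = 451.2393 − 146.034151 = 305.205149
spread = −(1/T)·ln(B₀/D) − r = −(1/2.4824)·ln(305.205149/364.0524) − 0.0412 = 0.02982548

spread=0.0298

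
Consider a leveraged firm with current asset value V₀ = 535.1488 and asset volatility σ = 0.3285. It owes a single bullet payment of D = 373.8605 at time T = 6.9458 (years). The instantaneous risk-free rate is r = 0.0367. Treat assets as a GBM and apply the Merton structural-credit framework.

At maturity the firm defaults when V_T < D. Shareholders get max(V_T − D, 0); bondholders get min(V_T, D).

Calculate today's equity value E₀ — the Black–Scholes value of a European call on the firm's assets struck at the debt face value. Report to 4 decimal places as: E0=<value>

Work the structural quantities from V₀ = 535.1488 against face 373.8605:
d₁ = [ln(V₀/D) + (r + σ²/2)T] / (σ√T)
   = [ln(535.1488/373.8605) + (0.0367 + 0.5·0.3285²)·6.9458] / (0.3285·√6.9458)
   = [0.358662 + 0.629679] / 0.865758 = 1.141591
d₂ = d₁ − σ√T = 1.141591 − 0.865758 = 0.275833
N(d₁) = 0.873188,  N(d₂) = 0.608662,  e^(−rT) = 0.774986
E₀ = V₀·N(d₁) − D·e^(−rT)·N(d₂)
   = 535.1488·0.873188 − 373.8605·0.774986·0.608662 = 290.933946

E0=290.9339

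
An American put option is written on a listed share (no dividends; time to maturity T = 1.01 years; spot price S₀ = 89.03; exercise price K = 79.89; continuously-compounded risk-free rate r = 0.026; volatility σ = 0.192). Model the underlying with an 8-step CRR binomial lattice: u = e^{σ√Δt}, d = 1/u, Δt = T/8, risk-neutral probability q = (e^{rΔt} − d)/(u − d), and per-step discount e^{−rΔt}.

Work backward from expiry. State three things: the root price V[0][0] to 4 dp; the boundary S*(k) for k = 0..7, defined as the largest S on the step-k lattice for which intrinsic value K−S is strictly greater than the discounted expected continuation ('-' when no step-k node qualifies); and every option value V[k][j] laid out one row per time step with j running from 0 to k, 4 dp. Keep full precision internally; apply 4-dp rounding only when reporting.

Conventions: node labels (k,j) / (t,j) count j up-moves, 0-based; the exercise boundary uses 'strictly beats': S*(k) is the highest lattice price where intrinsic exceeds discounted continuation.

Δt=0.12625, u=1.07060, d=0.93405, q=0.50703, disc=e^(-rΔt)=0.99672
k=8 terminal: V=max(K-S,0) → 28.3062 20.7653 12.1220 2.2151 0.0000 0.0000 0.0000 0.0000 0.0000
k=7: j=0 S=55.2257 intr=24.6643 cont=24.4025 V=24.6643[EX]; j=1 S=63.2990 intr=16.5910 cont=16.3292 V=16.5910[EX]; j=2 S=72.5525 intr=7.3375 cont=7.0757 V=7.3375[EX]; j=3 S=83.1588 intr=0.0000 cont=1.0884 V=1.0884[hold]; j=4 S=95.3157 intr=0.0000 cont=0.0000 V=0.0000[hold]; j=5 S=109.2497 intr=0.0000 cont=0.0000 V=0.0000[hold]; j=6 S=125.2207 intr=0.0000 cont=0.0000 V=0.0000[hold]; j=7 S=143.5264 intr=0.0000 cont=0.0000 V=0.0000[hold]  S*(7)=72.5525
k=6: j=0 S=59.1247 intr=20.7653 cont=20.5035 V=20.7653[EX]; j=1 S=67.7680 intr=12.1220 cont=11.8602 V=12.1220[EX]; j=2 S=77.6749 intr=2.2151 cont=4.1553 V=4.1553[hold]; j=3 S=89.0300 intr=0.0000 cont=0.5348 V=0.5348[hold]; j=4 S=102.0451 intr=0.0000 cont=0.0000 V=0.0000[hold]; j=5 S=116.9629 intr=0.0000 cont=0.0000 V=0.0000[hold]; j=6 S=134.0615 intr=0.0000 cont=0.0000 V=0.0000[hold]  S*(6)=67.7680
k=5: j=0 S=63.2990 intr=16.5910 cont=16.3292 V=16.5910[EX]; j=1 S=72.5525 intr=7.3375 cont=8.0562 V=8.0562[hold]; j=2 S=83.1588 intr=0.0000 cont=2.3120 V=2.3120[hold]; j=3 S=95.3157 intr=0.0000 cont=0.2628 V=0.2628[hold]; j=4 S=109.2497 intr=0.0000 cont=0.0000 V=0.0000[hold]; j=5 S=125.2207 intr=0.0000 cont=0.0000 V=0.0000[hold]  S*(5)=63.2990
k=4: j=0 S=67.7680 intr=12.1220 cont=12.2234 V=12.2234[hold]; j=1 S=77.6749 intr=2.2151 cont=5.1269 V=5.1269[hold]; j=2 S=89.0300 intr=0.0000 cont=1.2688 V=1.2688[hold]; j=3 S=102.0451 intr=0.0000 cont=0.1291 V=0.1291[hold]; j=4 S=116.9629 intr=0.0000 cont=0.0000 V=0.0000[hold]  S*(4)=-
k=3: j=0 S=72.5525 intr=7.3375 cont=8.5970 V=8.5970[hold]; j=1 S=83.1588 intr=0.0000 cont=3.1603 V=3.1603[hold]; j=2 S=95.3157 intr=0.0000 cont=0.6887 V=0.6887[hold]; j=3 S=109.2497 intr=0.0000 cont=0.0634 V=0.0634[hold]  S*(3)=-
k=2: j=0 S=77.6749 intr=2.2151 cont=5.8213 V=5.8213[hold]; j=1 S=89.0300 intr=0.0000 cont=1.9009 V=1.9009[hold]; j=2 S=102.0451 intr=0.0000 cont=0.3705 V=0.3705[hold]  S*(2)=-
k=1: j=0 S=83.1588 intr=0.0000 cont=3.8210 V=3.8210[hold]; j=1 S=95.3157 intr=0.0000 cont=1.1212 V=1.1212[hold]  S*(1)=-
k=0: j=0 S=89.0300 intr=0.0000 cont=2.4441 V=2.4441[hold]  S*(0)=-

price = 2.4441
boundary = - - - - - 63.2990 67.7680 72.5525
tree:
2.4441
3.8210 1.1212
5.8213 1.9009 0.3705
8.5970 3.1603 0.6887 0.0634
12.2234 5.1269 1.2688 0.1291 0.0000
16.5910 8.0562 2.3120 0.2628 0.0000 0.0000
20.7653 12.1220 4.1553 0.5348 0.0000 0.0000 0.0000
24.6643 16.5910 7.3375 1.0884 0.0000 0.0000 0.0000 0.0000
28.3062 20.7653 12.1220 2.2151 0.0000 0.0000 0.0000 0.0000 0.0000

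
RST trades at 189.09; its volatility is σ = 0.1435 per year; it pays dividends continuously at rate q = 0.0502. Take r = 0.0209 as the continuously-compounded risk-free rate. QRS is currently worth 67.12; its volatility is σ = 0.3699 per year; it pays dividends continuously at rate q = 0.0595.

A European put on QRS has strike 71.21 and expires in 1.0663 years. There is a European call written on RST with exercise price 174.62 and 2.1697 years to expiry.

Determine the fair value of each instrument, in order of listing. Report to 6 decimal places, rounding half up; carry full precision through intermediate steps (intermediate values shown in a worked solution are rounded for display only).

price(QRS put K=71.21) = 13.707700
price(RST call K=174.62) = 15.549229

[QRS put K=71.21]
σ√T = 0.3699·√1.0663 = 0.381965
d₁ = (ln(S/K) + (r−q+σ²/2)T) / (σ√T) = (ln(67.12/71.21) + (0.0209−0.0595+0.3699²/2)·1.0663) / 0.381965 = (-0.059151 + 0.031790) / 0.381965 = -0.071634
d₂ = d₁ − σ√T = -0.071634 − 0.381965 = -0.453599
e^{−rT} = 0.977961
e^{−qT} = 0.938526
N(−d₁) = 0.528553,  N(−d₂) = 0.674941
price = K·e^{−rT}·N(−d₂) − S·e^{−qT}·N(−d₁) = 47.003310 − 33.295610 = 13.707700
[RST call K=174.62]
σ√T = 0.1435·√2.1697 = 0.211374
d₁ = (ln(S/K) + (r−q+σ²/2)T) / (σ√T) = (ln(189.09/174.62) + (0.0209−0.0502+0.1435²/2)·2.1697) / 0.211374 = (0.079611 − 0.041233) / 0.211374 = 0.181565
d₂ = d₁ − σ√T = 0.181565 − 0.211374 = -0.029809
e^{−rT} = 0.955666
e^{−qT} = 0.896803
N(d₁) = 0.572038,  N(d₂) = 0.488110
price = S·e^{−qT}·N(d₁) − K·e^{−rT}·N(d₂) = 97.004212 − 81.454983 = 15.549229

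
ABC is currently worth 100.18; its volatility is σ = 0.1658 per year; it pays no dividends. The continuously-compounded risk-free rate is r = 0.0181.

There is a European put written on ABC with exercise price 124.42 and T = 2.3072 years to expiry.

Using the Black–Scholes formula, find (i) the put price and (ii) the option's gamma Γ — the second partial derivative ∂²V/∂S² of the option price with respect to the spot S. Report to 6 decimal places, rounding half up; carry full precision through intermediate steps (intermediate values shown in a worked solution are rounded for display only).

price = 23.103719
Γ = 0.013452

σ√T = 0.1658·√2.3072 = 0.251841
d₁ = (ln(S/K) + (r+σ²/2)T) / (σ√T) = (ln(100.18/124.42) + (0.0181+0.1658²/2)·2.3072) / 0.251841 = (-0.216694 + 0.073472) / 0.251841 = -0.568699
d₂ = d₁ − σ√T = -0.568699 − 0.251841 = -0.820541
e^{−rT} = 0.959100
N(−d₁) = 0.715220,  N(−d₂) = 0.794046
Put price V = K·e^{−rT}·N(−d₂) − S·N(−d₁) = 94.754443 − 71.650724 = 23.103719
φ(d₁) = (1/√(2π))·e^{−d₁²/2} = 0.339376
Γ = φ(d₁) / (S·σ·√T) = 0.013452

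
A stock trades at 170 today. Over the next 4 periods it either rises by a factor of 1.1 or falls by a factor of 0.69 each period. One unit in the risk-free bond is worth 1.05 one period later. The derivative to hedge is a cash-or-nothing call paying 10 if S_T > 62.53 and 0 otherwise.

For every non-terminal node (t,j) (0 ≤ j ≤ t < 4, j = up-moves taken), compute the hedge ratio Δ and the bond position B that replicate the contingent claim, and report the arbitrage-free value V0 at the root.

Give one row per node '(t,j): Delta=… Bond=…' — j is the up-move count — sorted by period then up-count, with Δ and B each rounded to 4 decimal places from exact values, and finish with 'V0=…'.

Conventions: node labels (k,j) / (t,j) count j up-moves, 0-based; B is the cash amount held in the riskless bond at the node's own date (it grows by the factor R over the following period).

(0,0): Delta=0.0049 Bond=7.3474
(1,0): Delta=0.0404 Bond=3.5465
(1,1): Delta=0.0018 Bond=8.2937
(2,0): Delta=0.2520 Bond=-13.4031
(2,1): Delta=0.0220 Bond=6.1026
(2,2): Delta=0.0000 Bond=9.0703
(3,0): Delta=0.0000 Bond=0.0000
(3,1): Delta=0.2740 Bond=-16.0279
(3,2): Delta=0.0000 Bond=9.5238
(3,3): Delta=0.0000 Bond=9.5238
V0=8.1728

Under the risk-neutral measure, an up-move has probability p* = (R−d)/(u−d) = 0.8780 and values discount at R = 1.05.
At maturity the claim pays: V(4,0)=0.0000, V(4,1)=0.0000, V(4,2)=10.0000, V(4,3)=10.0000, V(4,4)=10.0000
(3,0): S=55.8465. Δ = (V_up−V_dn)/(S_up−S_dn) = (0.0000−0.0000)/(61.4312−38.5341) = 0.0000. V = [p*·0.0000 + (1−p*)·0.0000]/1.05 = 0.0000. B = V − Δ·S = 0.0000.
(3,1): S=89.0307. Δ = (V_up−V_dn)/(S_up−S_dn) = (10.0000−0.0000)/(97.9338−61.4312) = 0.2740. V = [p*·10.0000 + (1−p*)·0.0000]/1.05 = 8.3624. B = V − Δ·S = -16.0279.
(3,2): S=141.9330. Δ = (V_up−V_dn)/(S_up−S_dn) = (10.0000−10.0000)/(156.1263−97.9338) = 0.0000. V = [p*·10.0000 + (1−p*)·10.0000]/1.05 = 9.5238. B = V − Δ·S = 9.5238.
(3,3): S=226.2700. Δ = (V_up−V_dn)/(S_up−S_dn) = (10.0000−10.0000)/(248.8970−156.1263) = 0.0000. V = [p*·10.0000 + (1−p*)·10.0000]/1.05 = 9.5238. B = V − Δ·S = 9.5238.
(2,0): S=80.9370. Δ = (V_up−V_dn)/(S_up−S_dn) = (8.3624−0.0000)/(89.0307−55.8465) = 0.2520. V = [p*·8.3624 + (1−p*)·0.0000]/1.05 = 6.9929. B = V − Δ·S = -13.4031.
(2,1): S=129.0300. Δ = (V_up−V_dn)/(S_up−S_dn) = (9.5238−8.3624)/(141.9330−89.0307) = 0.0220. V = [p*·9.5238 + (1−p*)·8.3624]/1.05 = 8.9354. B = V − Δ·S = 6.1026.
(2,2): S=205.7000. Δ = (V_up−V_dn)/(S_up−S_dn) = (9.5238−9.5238)/(226.2700−141.9330) = 0.0000. V = [p*·9.5238 + (1−p*)·9.5238]/1.05 = 9.0703. B = V − Δ·S = 9.0703.
(1,0): S=117.3000. Δ = (V_up−V_dn)/(S_up−S_dn) = (8.9354−6.9929)/(129.0300−80.9370) = 0.0404. V = [p*·8.9354 + (1−p*)·6.9929]/1.05 = 8.2843. B = V − Δ·S = 3.5465.
(1,1): S=187.0000. Δ = (V_up−V_dn)/(S_up−S_dn) = (9.0703−8.9354)/(205.7000−129.0300) = 0.0018. V = [p*·9.0703 + (1−p*)·8.9354]/1.05 = 8.6227. B = V − Δ·S = 8.2937.
(0,0): S=170.0000. Δ = (V_up−V_dn)/(S_up−S_dn) = (8.6227−8.2843)/(187.0000−117.3000) = 0.0049. V = [p*·8.6227 + (1−p*)·8.2843]/1.05 = 8.1728. B = V − Δ·S = 7.3474.
As a check, the time-0 holding Δ(0,0)·S0 + B(0,0) comes to 8.1728 — exactly V0.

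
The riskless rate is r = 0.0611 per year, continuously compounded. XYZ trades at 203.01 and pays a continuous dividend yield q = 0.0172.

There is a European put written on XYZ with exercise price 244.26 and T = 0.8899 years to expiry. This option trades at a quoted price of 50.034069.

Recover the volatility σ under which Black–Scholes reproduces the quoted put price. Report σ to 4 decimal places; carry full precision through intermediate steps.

sigma = 0.3961

At σ = 0.3961 the Black–Scholes value reproduces the quote:
σ√T = 0.3961·√0.8899 = 0.373659
d₁ = (ln(S/K) + (r−q+σ²/2)T) / (σ√T) = (ln(203.01/244.26) + (0.0611−0.0172+0.3961²/2)·0.8899) / 0.373659 = (-0.184978 + 0.108877) / 0.373659 = -0.203664
d₂ = d₁ − σ√T = -0.203664 − 0.373659 = -0.577323
e^{−rT} = 0.947079
e^{−qT} = 0.984810
N(−d₁) = 0.580692,  N(−d₂) = 0.718139
V = K·e^{−rT}·N(−d₂) − S·e^{−qT}·N(−d₁) = 166.129678 − 116.095608 = 50.034069 (the quoted price), and the Black–Scholes price is strictly increasing in σ, so σ is unique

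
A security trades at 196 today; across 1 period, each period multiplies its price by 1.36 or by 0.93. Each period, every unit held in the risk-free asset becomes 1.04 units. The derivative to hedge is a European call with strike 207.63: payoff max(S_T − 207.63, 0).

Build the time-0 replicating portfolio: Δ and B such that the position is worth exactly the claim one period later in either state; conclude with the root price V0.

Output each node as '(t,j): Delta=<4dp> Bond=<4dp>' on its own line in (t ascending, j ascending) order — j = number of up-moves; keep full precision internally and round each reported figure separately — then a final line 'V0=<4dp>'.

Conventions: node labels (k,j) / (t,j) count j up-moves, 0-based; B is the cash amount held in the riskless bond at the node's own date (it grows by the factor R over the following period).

(0,0): Delta=0.6992 Bond=-122.5512
V0=14.4953

The replicating-portfolio and risk-neutral prices coincide; use p* = (1.04−0.93)/(1.36−0.93) = 0.2558 for the latter.
Terminal payoffs: V(1,0)=0.0000, V(1,1)=58.9300
  t=0,j=0: stock 196.0000 → up 266.5600 (V=58.9300), down 182.2800 (V=0.0000). Price 14.4953; hedge Δ=0.6992, bond B=-122.5512.
Sanity check at the root: Δ(0,0)·S0 + B(0,0) reproduces V0 = 14.4953.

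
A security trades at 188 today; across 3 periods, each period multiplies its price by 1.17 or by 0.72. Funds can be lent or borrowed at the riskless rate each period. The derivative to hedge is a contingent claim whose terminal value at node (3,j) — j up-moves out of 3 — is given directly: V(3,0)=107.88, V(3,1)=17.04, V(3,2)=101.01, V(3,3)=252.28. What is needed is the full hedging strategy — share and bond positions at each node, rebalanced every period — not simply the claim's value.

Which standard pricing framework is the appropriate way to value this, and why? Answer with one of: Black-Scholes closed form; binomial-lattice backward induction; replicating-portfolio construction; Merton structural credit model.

Key observation: since the answer must list Δ and B at each node of the 1.17/0.72 lattice on 188, the replicating-portfolio method — solving the two-state system at every node — is the one that applies.

framework: replicating-portfolio construction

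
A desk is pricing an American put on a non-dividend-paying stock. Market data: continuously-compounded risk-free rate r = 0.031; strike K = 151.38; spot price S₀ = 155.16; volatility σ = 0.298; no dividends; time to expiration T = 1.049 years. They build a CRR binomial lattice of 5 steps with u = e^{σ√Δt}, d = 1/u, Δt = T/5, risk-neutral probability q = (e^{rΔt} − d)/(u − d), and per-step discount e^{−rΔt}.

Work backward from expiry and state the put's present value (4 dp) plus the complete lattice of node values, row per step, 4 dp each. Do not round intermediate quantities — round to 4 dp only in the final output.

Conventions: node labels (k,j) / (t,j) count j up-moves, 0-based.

Δt=0.20980, u=1.14625, d=0.87241, q=0.48976, disc=e^(-rΔt)=0.99352
k=5 terminal: V=max(K-S,0) → 72.9679 48.3552 16.0169 0.0000 0.0000 0.0000
k=4: j=0 S=89.8799 intr=61.5001 cont=60.5188 V=61.5001[EX]; j=1 S=118.0922 intr=33.2878 cont=32.3065 V=33.2878[EX]; j=2 S=155.1600 intr=0.0000 cont=8.1195 V=8.1195[hold]; j=3 S=203.8630 intr=0.0000 cont=0.0000 V=0.0000[hold]; j=4 S=267.8534 intr=0.0000 cont=0.0000 V=0.0000[hold]
k=3: j=0 S=103.0248 intr=48.3552 cont=47.3739 V=48.3552[EX]; j=1 S=135.3631 intr=16.0169 cont=20.8256 V=20.8256[hold]; j=2 S=177.8521 intr=0.0000 cont=4.1161 V=4.1161[hold]; j=3 S=233.6780 intr=0.0000 cont=0.0000 V=0.0000[hold]
k=2: j=0 S=118.0922 intr=33.2878 cont=34.6463 V=34.6463[hold]; j=1 S=155.1600 intr=0.0000 cont=12.5600 V=12.5600[hold]; j=2 S=203.8630 intr=0.0000 cont=2.0866 V=2.0866[hold]
k=1: j=0 S=135.3631 intr=16.0169 cont=23.6749 V=23.6749[hold]; j=1 S=177.8521 intr=0.0000 cont=7.3824 V=7.3824[hold]
k=0: j=0 S=155.1600 intr=0.0000 cont=15.5938 V=15.5938[hold]

price = 15.5938
tree:
15.5938
23.6749 7.3824
34.6463 12.5600 2.0866
48.3552 20.8256 4.1161 0.0000
61.5001 33.2878 8.1195 0.0000 0.0000
72.9679 48.3552 16.0169 0.0000 0.0000 0.0000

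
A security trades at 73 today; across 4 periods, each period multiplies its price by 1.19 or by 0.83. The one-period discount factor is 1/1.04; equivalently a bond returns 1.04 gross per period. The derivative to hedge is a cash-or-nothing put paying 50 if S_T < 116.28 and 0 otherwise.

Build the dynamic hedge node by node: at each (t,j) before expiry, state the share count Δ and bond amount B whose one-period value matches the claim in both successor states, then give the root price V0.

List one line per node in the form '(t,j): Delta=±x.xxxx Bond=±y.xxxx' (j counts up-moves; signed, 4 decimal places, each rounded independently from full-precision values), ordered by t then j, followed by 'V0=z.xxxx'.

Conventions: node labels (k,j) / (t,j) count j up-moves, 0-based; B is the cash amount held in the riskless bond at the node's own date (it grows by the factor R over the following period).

(0,0): Delta=-0.3357 Bond=62.2999
(1,0): Delta=0.0000 Bond=44.4498
(1,1): Delta=-0.5030 Bond=79.3220
(2,0): Delta=0.0000 Bond=46.2278
(2,1): Delta=0.0000 Bond=46.2278
(2,2): Delta=-0.7536 Bond=108.3999
(3,0): Delta=0.0000 Bond=48.0769
(3,1): Delta=0.0000 Bond=48.0769
(3,2): Delta=0.0000 Bond=48.0769
(3,3): Delta=-1.1290 Bond=158.9209
V0=37.7914

No-arbitrage ⇒ martingale measure with p* = (R−d)/(u−d) = 0.5833.
Expiry values: V(4,0)=50.0000, V(4,1)=50.0000, V(4,2)=50.0000, V(4,3)=50.0000, V(4,4)=0.0000
  t=3,j=0: stock 41.7405 → up 49.6711 (V=50.0000), down 34.6446 (V=50.0000). Price 48.0769; hedge Δ=0.0000, bond B=48.0769.
  t=3,j=1: stock 59.8447 → up 71.2152 (V=50.0000), down 49.6711 (V=50.0000). Price 48.0769; hedge Δ=0.0000, bond B=48.0769.
  t=3,j=2: stock 85.8015 → up 102.1038 (V=50.0000), down 71.2152 (V=50.0000). Price 48.0769; hedge Δ=0.0000, bond B=48.0769.
  t=3,j=3: stock 123.0166 → up 146.3898 (V=0.0000), down 102.1038 (V=50.0000). Price 20.0321; hedge Δ=-1.1290, bond B=158.9209.
  t=2,j=0: stock 50.2897 → up 59.8447 (V=48.0769), down 41.7405 (V=48.0769). Price 46.2278; hedge Δ=0.0000, bond B=46.2278.
  t=2,j=1: stock 72.1021 → up 85.8015 (V=48.0769), down 59.8447 (V=48.0769). Price 46.2278; hedge Δ=0.0000, bond B=46.2278.
  t=2,j=2: stock 103.3753 → up 123.0166 (V=20.0321), down 85.8015 (V=48.0769). Price 30.4975; hedge Δ=-0.7536, bond B=108.3999.
  t=1,j=0: stock 60.5900 → up 72.1021 (V=46.2278), down 50.2897 (V=46.2278). Price 44.4498; hedge Δ=0.0000, bond B=44.4498.
  t=1,j=1: stock 86.8700 → up 103.3753 (V=30.4975), down 72.1021 (V=46.2278). Price 35.6267; hedge Δ=-0.5030, bond B=79.3220.
  t=0,j=0: stock 73.0000 → up 86.8700 (V=35.6267), down 60.5900 (V=44.4498). Price 37.7914; hedge Δ=-0.3357, bond B=62.2999.
As a check, the time-0 holding Δ(0,0)·S0 + B(0,0) comes to 37.7914 — exactly V0.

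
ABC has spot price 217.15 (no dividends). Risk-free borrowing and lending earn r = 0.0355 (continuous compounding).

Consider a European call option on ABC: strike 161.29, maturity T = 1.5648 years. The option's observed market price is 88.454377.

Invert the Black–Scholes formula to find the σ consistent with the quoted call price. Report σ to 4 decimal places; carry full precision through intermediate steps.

sigma = 0.5544

At σ = 0.5544 the Black–Scholes value reproduces the quote:
σ√T = 0.5544·√1.5648 = 0.693510
d₁ = (ln(S/K) + (r+σ²/2)T) / (σ√T) = (ln(217.15/161.29) + (0.0355+0.5544²/2)·1.5648) / 0.693510 = (0.297384 + 0.296028) / 0.693510 = 0.855666
d₂ = d₁ − σ√T = 0.855666 − 0.693510 = 0.162156
e^{−rT} = 0.945964
N(d₁) = 0.803909,  N(d₂) = 0.564409
V = S·N(d₁) − K·e^{−rT}·N(d₂) = 174.568773 − 86.114397 = 88.454377 (the quoted price), and the Black–Scholes price is strictly increasing in σ, so σ is unique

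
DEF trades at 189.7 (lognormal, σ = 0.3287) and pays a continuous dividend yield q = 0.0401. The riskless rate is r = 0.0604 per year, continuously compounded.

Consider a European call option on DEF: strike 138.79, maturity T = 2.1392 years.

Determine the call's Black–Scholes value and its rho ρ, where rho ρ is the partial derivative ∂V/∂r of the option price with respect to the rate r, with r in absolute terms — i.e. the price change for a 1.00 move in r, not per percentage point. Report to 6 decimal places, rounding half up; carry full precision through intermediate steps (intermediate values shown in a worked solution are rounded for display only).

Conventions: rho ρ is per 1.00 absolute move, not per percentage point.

price = 61.328413
ρ = 180.404857

σ√T = 0.3287·√2.1392 = 0.480757
d₁ = (ln(S/K) + (r−q+σ²/2)T) / (σ√T) = (ln(189.7/138.79) + (0.0604−0.0401+0.3287²/2)·2.1392) / 0.480757 = (0.312482 + 0.158989) / 0.480757 = 0.980685
d₂ = d₁ − σ√T = 0.980685 − 0.480757 = 0.499929
e^{−rT} = 0.878791
e^{−qT} = 0.917794
N(d₁) = 0.836626,  N(d₂) = 0.691437
Call price V = S·e^{−qT}·N(d₁) − K·e^{−rT}·N(d₂) = 145.661275 − 84.332861 = 61.328413
ρ = K·T·e^{−rT}·N(d₂) = 180.404857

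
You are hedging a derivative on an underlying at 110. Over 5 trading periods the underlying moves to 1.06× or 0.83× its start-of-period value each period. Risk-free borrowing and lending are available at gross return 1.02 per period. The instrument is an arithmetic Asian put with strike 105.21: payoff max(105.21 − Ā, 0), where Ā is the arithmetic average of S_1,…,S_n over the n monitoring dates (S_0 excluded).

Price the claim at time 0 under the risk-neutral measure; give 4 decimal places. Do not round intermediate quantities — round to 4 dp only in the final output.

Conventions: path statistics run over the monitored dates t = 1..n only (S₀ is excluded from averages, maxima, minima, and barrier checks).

price = 2.1256

With p* = (R−d)/(u−d) = 0.8261, sum probability × payoff across the paths and divide by R^5.
Enumerate all 2^5 = 32 price paths (U = up ×1.06, D = down ×0.83); each path with k up-moves has probability p*^k·(1−p*)^(5−k).
DDDDD: Ā=65.1018, payoff=40.1082, prob=0.000159
UDDDD: Ā=83.1421, payoff=22.0679, prob=0.000756
DUDDD: Ā=78.0821, payoff=27.1279, prob=0.000756
UUDDD: Ā=99.7193, payoff=5.4907, prob=0.003590
DDUDD: Ā=73.8823, payoff=31.3277, prob=0.000756
UDUDD: Ā=94.3557, payoff=10.8543, prob=0.003590
DUUDD: Ā=89.2957, payoff=15.9143, prob=0.003590
UUUDD: Ā=114.0403, payoff=0.0000, prob=0.017051
DDDUD: Ā=70.3965, payoff=34.8135, prob=0.000756
UDDUD: Ā=89.9039, payoff=15.3061, prob=0.003590
DUDUD: Ā=84.8439, payoff=20.3661, prob=0.003590
UUDUD: Ā=108.3549, payoff=0.0000, prob=0.017051
DDUUD: Ā=80.6441, payoff=24.5659, prob=0.003590
UDUUD: Ā=102.9913, payoff=2.2187, prob=0.017051
DUUUD: Ā=97.9313, payoff=7.2787, prob=0.017051
UUUUD: Ā=125.0689, payoff=0.0000, prob=0.080991
DDDDU: Ā=67.5032, payoff=37.7068, prob=0.000756
UDDDU: Ā=86.2089, payoff=19.0011, prob=0.003590
DUDDU: Ā=81.1489, payoff=24.0611, prob=0.003590
UUDDU: Ā=103.6360, payoff=1.5740, prob=0.017051
DDUDU: Ā=76.9491, payoff=28.2609, prob=0.003590
UDUDU: Ā=98.2724, payoff=6.9376, prob=0.017051
DUUDU: Ā=93.2124, payoff=11.9976, prob=0.017051
UUUDU: Ā=119.0423, payoff=0.0000, prob=0.080991
DDDUU: Ā=73.4633, payoff=31.7467, prob=0.003590
UDDUU: Ā=93.8206, payoff=11.3894, prob=0.017051
DUDUU: Ā=88.7606, payoff=16.4494, prob=0.017051
UUDUU: Ā=113.3569, payoff=0.0000, prob=0.080991
DDUUU: Ā=84.5608, payoff=20.6492, prob=0.017051
UDUUU: Ā=107.9933, payoff=0.0000, prob=0.080991
DUUUU: Ā=102.9333, payoff=2.2767, prob=0.080991
UUUUU: Ā=131.4570, payoff=0.0000, prob=0.384706
Price = Σ prob·payoff / R^5 = 2.346825 / 1.104081 = 2.1256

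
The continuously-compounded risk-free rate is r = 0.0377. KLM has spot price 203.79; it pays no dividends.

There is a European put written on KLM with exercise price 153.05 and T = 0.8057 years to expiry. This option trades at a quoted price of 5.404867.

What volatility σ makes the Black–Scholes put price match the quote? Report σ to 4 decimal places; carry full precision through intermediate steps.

At σ = 0.3750 the Black–Scholes value reproduces the quote:
σ√T = 0.375·√0.8057 = 0.336603
d₁ = (ln(S/K) + (r+σ²/2)T) / (σ√T) = (ln(203.79/153.05) + (0.0377+0.375²/2)·0.8057) / 0.336603 = (0.286325 + 0.087026) / 0.336603 = 1.109173
d₂ = d₁ − σ√T = 1.109173 − 0.336603 = 0.772570
e^{−rT} = 0.970082
N(−d₁) = 0.133678,  N(−d₂) = 0.219888
V = K·e^{−rT}·N(−d₂) − S·N(−d₁) = 32.647045 − 27.242178 = 5.404867 (equal to the quote); since ∂V/∂σ > 0 for all σ, the implied volatility is unique

sigma = 0.3750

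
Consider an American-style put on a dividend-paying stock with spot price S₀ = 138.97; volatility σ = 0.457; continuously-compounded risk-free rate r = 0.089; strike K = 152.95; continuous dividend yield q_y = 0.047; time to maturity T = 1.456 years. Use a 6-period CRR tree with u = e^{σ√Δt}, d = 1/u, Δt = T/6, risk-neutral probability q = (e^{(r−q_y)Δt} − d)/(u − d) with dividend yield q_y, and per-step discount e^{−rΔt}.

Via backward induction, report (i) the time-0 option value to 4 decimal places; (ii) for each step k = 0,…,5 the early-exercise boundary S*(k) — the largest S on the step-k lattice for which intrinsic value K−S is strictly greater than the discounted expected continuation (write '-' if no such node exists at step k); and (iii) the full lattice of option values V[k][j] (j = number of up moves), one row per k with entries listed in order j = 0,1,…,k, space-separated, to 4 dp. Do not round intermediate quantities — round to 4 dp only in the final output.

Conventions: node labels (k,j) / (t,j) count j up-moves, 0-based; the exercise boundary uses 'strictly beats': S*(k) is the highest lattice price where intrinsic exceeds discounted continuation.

Δt=0.24267  u=1.25248  d=0.79842  q=0.46652  discount=0.97863
step 6 (expiry): payoffs max(K−S,0) = 116.9501 96.4770 64.3607 13.9800 0.0000 0.0000 0.0000
step 5: (k=5,j=0): S=45.0891, K−S=107.8609, hold=105.1044 ⇒ V=107.8609 exercise | (k=5,j=1): S=70.7312, K−S=82.2188, hold=79.7530 ⇒ V=82.2188 exercise | (k=5,j=2): S=110.9561, K−S=41.9939, hold=39.9843 ⇒ V=41.9939 exercise | (k=5,j=3): S=174.0568, K−S=0.0000, hold=7.2987 ⇒ V=7.2987 continue | (k=5,j=4): S=273.0430, K−S=0.0000, hold=0.0000 ⇒ V=0.0000 continue | (k=5,j=5): S=428.3226, K−S=0.0000, hold=0.0000 ⇒ V=0.0000 continue  boundary S*=110.9561
step 4: (k=4,j=0): S=56.4730, K−S=96.4770, hold=93.8495 ⇒ V=96.4770 exercise | (k=4,j=1): S=88.5893, K−S=64.3607, hold=62.0975 ⇒ V=64.3607 exercise | (k=4,j=2): S=138.9700, K−S=13.9800, hold=25.2566 ⇒ V=25.2566 continue | (k=4,j=3): S=218.0023, K−S=0.0000, hold=3.8106 ⇒ V=3.8106 continue | (k=4,j=4): S=341.9802, K−S=0.0000, hold=0.0000 ⇒ V=0.0000 continue  boundary S*=88.5893
step 3: (k=3,j=0): S=70.7312, K−S=82.2188, hold=79.7530 ⇒ V=82.2188 exercise | (k=3,j=1): S=110.9561, K−S=41.9939, hold=45.1327 ⇒ V=45.1327 continue | (k=3,j=2): S=174.0568, K−S=0.0000, hold=14.9258 ⇒ V=14.9258 continue | (k=3,j=3): S=273.0430, K−S=0.0000, hold=1.9894 ⇒ V=1.9894 continue  boundary S*=70.7312
step 2: (k=2,j=0): S=88.5893, K−S=64.3607, hold=63.5305 ⇒ V=64.3607 exercise | (k=2,j=1): S=138.9700, K−S=13.9800, hold=30.3775 ⇒ V=30.3775 continue | (k=2,j=2): S=218.0023, K−S=0.0000, hold=8.7008 ⇒ V=8.7008 continue  boundary S*=88.5893
step 1: (k=1,j=0): S=110.9561, K−S=41.9939, hold=47.4706 ⇒ V=47.4706 continue | (k=1,j=1): S=174.0568, K−S=0.0000, hold=19.8320 ⇒ V=19.8320 continue  boundary S*=-
step 0: (k=0,j=0): S=138.9700, K−S=13.9800, hold=33.8380 ⇒ V=33.8380 continue  boundary S*=-

price = 33.8380
boundary = - - 88.5893 70.7312 88.5893 110.9561
tree:
33.8380
47.4706 19.8320
64.3607 30.3775 8.7008
82.2188 45.1327 14.9258 1.9894
96.4770 64.3607 25.2566 3.8106 0.0000
107.8609 82.2188 41.9939 7.2987 0.0000 0.0000
116.9501 96.4770 64.3607 13.9800 0.0000 0.0000 0.0000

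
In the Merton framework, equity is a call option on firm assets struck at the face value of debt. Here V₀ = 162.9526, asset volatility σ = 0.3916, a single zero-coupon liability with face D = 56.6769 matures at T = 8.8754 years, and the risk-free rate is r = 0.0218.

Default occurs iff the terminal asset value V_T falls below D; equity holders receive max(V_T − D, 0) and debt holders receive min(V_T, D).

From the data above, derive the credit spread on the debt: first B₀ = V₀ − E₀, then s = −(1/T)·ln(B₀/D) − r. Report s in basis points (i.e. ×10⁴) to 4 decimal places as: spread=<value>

spread=172.3267

With assets at 162.9526 and a single debt payment of 56.6769 at 8.8754 years:
d₁ = [ln(V₀/D) + (r + σ²/2)T] / (σ√T)
   = [ln(162.9526/56.6769) + (0.0218 + 0.5·0.3916²)·8.8754] / (0.3916·√8.8754)
   = [1.056093 + 0.874008] / 1.166639 = 1.654410
d₂ = d₁ − σ√T = 1.654410 − 1.166639 = 0.487771
N(d₁) = 0.950978,  N(d₂) = 0.687144,  e^(−rT) = 0.824083
E₀ = V₀·N(d₁) − D·e^(−rT)·N(d₂)
   = 162.9526·0.950978 − 56.6769·0.824083·0.687144 = 122.870247
B₀ = V₀ − E₀ = 162.9526 − 122.870247 = 40.082353
spread = −(1/T)·ln(B₀/D) − r = −(1/8.8754)·ln(40.082353/56.6769) − 0.0218 = 0.01723267
in basis points: 0.01723267 × 10⁴ = 172.3267 bp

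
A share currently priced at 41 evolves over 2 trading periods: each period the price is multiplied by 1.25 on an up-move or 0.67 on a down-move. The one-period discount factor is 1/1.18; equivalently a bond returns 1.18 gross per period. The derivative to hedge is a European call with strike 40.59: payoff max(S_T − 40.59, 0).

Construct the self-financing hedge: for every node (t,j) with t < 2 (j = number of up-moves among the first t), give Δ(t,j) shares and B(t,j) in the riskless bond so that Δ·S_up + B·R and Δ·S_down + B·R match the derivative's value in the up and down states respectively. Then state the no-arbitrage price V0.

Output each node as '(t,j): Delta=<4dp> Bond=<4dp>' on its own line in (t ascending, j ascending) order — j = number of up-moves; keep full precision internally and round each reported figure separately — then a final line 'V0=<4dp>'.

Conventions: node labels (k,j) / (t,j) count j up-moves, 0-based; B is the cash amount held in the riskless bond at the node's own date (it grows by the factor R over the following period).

Since d<R<u, set p* = (R−d)/(u−d) = 0.8793; price each node as the discounted p*-expectation of its children.
Terminal payoffs: V(2,0)=0.0000, V(2,1)=0.0000, V(2,2)=23.4725
Node (1,0) S=27.4700: V=(p*·0.0000+(1−p*)·0.0000)/1.18=0.0000; Δ=(0.0000−0.0000)/(34.3375−18.4049)=0.0000; B=V−Δ·S=0.0000
Node (1,1) S=51.2500: V=(p*·23.4725+(1−p*)·0.0000)/1.18=17.4912; Δ=(23.4725−0.0000)/(64.0625−34.3375)=0.7897; B=V−Δ·S=-22.9786
Node (0,0) S=41.0000: V=(p*·17.4912+(1−p*)·0.0000)/1.18=13.0341; Δ=(17.4912−0.0000)/(51.2500−27.4700)=0.7355; B=V−Δ·S=-17.1232
Verification: the root portfolio costs Δ(0,0)·S0 + B(0,0) = 13.0341, matching V0.

(0,0): Delta=0.7355 Bond=-17.1232
(1,0): Delta=0.0000 Bond=0.0000
(1,1): Delta=0.7897 Bond=-22.9786
V0=13.0341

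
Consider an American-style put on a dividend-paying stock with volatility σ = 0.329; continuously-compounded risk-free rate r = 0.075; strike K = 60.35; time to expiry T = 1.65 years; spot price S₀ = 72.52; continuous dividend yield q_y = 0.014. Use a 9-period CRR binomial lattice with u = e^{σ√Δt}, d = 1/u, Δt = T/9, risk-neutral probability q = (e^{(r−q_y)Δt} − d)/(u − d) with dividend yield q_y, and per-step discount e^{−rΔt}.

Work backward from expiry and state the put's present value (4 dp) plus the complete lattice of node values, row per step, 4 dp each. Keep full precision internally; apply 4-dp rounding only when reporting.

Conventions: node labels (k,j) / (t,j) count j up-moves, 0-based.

price = 4.1147
tree:
4.1147
6.3141 2.0685
9.4315 3.4271 0.7915
13.6542 5.5450 1.4421 0.1745
19.0697 8.7126 2.5876 0.3572 0.0000
24.4938 13.1952 4.5511 0.7310 0.0000 0.0000
29.2052 19.0697 7.7904 1.4960 0.0000 0.0000 0.0000
33.2976 24.4938 12.8251 3.0618 0.0000 0.0000 0.0000 0.0000
36.8522 29.2052 19.0697 6.2665 0.0000 0.0000 0.0000 0.0000 0.0000
39.9397 33.2976 24.4938 12.8251 0.0000 0.0000 0.0000 0.0000 0.0000 0.0000

Δt=0.18333  u=1.15127  d=0.86860  q=0.50463  discount=0.98634
step 9 (expiry): payoffs max(K−S,0) = 39.9397 33.2976 24.4938 12.8251 0.0000 0.0000 0.0000 0.0000 0.0000 0.0000
k=8: (k=8,j=0): S=23.4978, K−S=36.8522, hold=36.0883 ⇒ V=36.8522 exercise | (k=8,j=1): S=31.1448, K−S=29.2052, hold=28.4609 ⇒ V=29.2052 exercise | (k=8,j=2): S=41.2803, K−S=19.0697, hold=18.3514 ⇒ V=19.0697 exercise | (k=8,j=3): S=54.7142, K−S=5.6358, hold=6.2665 ⇒ V=6.2665 continue | (k=8,j=4): S=72.5200, K−S=0.0000, hold=0.0000 ⇒ V=0.0000 continue | (k=8,j=5): S=96.1204, K−S=0.0000, hold=0.0000 ⇒ V=0.0000 continue | (k=8,j=6): S=127.4010, K−S=0.0000, hold=0.0000 ⇒ V=0.0000 continue | (k=8,j=7): S=168.8615, K−S=0.0000, hold=0.0000 ⇒ V=0.0000 continue | (k=8,j=8): S=223.8145, K−S=0.0000, hold=0.0000 ⇒ V=0.0000 continue
k=7: (k=7,j=0): S=27.0524, K−S=33.2976, hold=32.5428 ⇒ V=33.2976 exercise | (k=7,j=1): S=35.8562, K−S=24.4938, hold=23.7616 ⇒ V=24.4938 exercise | (k=7,j=2): S=47.5249, K−S=12.8251, hold=12.4367 ⇒ V=12.8251 exercise | (k=7,j=3): S=62.9911, K−S=0.0000, hold=3.0618 ⇒ V=3.0618 continue | (k=7,j=4): S=83.4904, K−S=0.0000, hold=0.0000 ⇒ V=0.0000 continue | (k=7,j=5): S=110.6609, K−S=0.0000, hold=0.0000 ⇒ V=0.0000 continue | (k=7,j=6): S=146.6735, K−S=0.0000, hold=0.0000 ⇒ V=0.0000 continue | (k=7,j=7): S=194.4059, K−S=0.0000, hold=0.0000 ⇒ V=0.0000 continue
k=6: (k=6,j=0): S=31.1448, K−S=29.2052, hold=28.4609 ⇒ V=29.2052 exercise | (k=6,j=1): S=41.2803, K−S=19.0697, hold=18.3514 ⇒ V=19.0697 exercise | (k=6,j=2): S=54.7142, K−S=5.6358, hold=7.7904 ⇒ V=7.7904 continue | (k=6,j=3): S=72.5200, K−S=0.0000, hold=1.4960 ⇒ V=1.4960 continue | (k=6,j=4): S=96.1204, K−S=0.0000, hold=0.0000 ⇒ V=0.0000 continue | (k=6,j=5): S=127.4010, K−S=0.0000, hold=0.0000 ⇒ V=0.0000 continue | (k=6,j=6): S=168.8615, K−S=0.0000, hold=0.0000 ⇒ V=0.0000 continue
k=5: (k=5,j=0): S=35.8562, K−S=24.4938, hold=23.7616 ⇒ V=24.4938 exercise | (k=5,j=1): S=47.5249, K−S=12.8251, hold=13.1952 ⇒ V=13.1952 continue | (k=5,j=2): S=62.9911, K−S=0.0000, hold=4.5511 ⇒ V=4.5511 continue | (k=5,j=3): S=83.4904, K−S=0.0000, hold=0.7310 ⇒ V=0.7310 continue | (k=5,j=4): S=110.6609, K−S=0.0000, hold=0.0000 ⇒ V=0.0000 continue | (k=5,j=5): S=146.6735, K−S=0.0000, hold=0.0000 ⇒ V=0.0000 continue
k=4: (k=4,j=0): S=41.2803, K−S=19.0697, hold=18.5356 ⇒ V=19.0697 exercise | (k=4,j=1): S=54.7142, K−S=5.6358, hold=8.7126 ⇒ V=8.7126 continue | (k=4,j=2): S=72.5200, K−S=0.0000, hold=2.5876 ⇒ V=2.5876 continue | (k=4,j=3): S=96.1204, K−S=0.0000, hold=0.3572 ⇒ V=0.3572 continue | (k=4,j=4): S=127.4010, K−S=0.0000, hold=0.0000 ⇒ V=0.0000 continue
k=3: (k=3,j=0): S=47.5249, K−S=12.8251, hold=13.6542 ⇒ V=13.6542 continue | (k=3,j=1): S=62.9911, K−S=0.0000, hold=5.5450 ⇒ V=5.5450 continue | (k=3,j=2): S=83.4904, K−S=0.0000, hold=1.4421 ⇒ V=1.4421 continue | (k=3,j=3): S=110.6609, K−S=0.0000, hold=0.1745 ⇒ V=0.1745 continue
k=2: (k=2,j=0): S=54.7142, K−S=5.6358, hold=9.4315 ⇒ V=9.4315 continue | (k=2,j=1): S=72.5200, K−S=0.0000, hold=3.4271 ⇒ V=3.4271 continue | (k=2,j=2): S=96.1204, K−S=0.0000, hold=0.7915 ⇒ V=0.7915 continue
k=1: (k=1,j=0): S=62.9911, K−S=0.0000, hold=6.3141 ⇒ V=6.3141 continue | (k=1,j=1): S=83.4904, K−S=0.0000, hold=2.0685 ⇒ V=2.0685 continue
k=0: (k=0,j=0): S=72.5200, K−S=0.0000, hold=4.1147 ⇒ V=4.1147 continue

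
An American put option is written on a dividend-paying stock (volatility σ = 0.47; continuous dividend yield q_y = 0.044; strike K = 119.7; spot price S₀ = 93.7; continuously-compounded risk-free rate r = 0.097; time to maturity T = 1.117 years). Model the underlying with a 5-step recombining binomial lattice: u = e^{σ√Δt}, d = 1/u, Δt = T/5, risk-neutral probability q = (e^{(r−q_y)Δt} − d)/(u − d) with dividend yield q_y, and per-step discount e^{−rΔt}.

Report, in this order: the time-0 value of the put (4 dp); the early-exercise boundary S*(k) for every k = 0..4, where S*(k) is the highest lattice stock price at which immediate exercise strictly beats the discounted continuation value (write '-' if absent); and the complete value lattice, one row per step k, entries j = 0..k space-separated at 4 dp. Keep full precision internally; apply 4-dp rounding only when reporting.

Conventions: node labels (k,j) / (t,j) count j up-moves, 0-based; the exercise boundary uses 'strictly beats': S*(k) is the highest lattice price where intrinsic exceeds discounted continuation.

Δt=0.22340, u=1.24875, d=0.80080, q=0.47128, disc=e^(-rΔt)=0.97856
k=5 terminal: V=max(K-S,0) → 88.8429 71.5819 44.6652 2.6917 0.0000 0.0000
k=4: j=0 S=38.5329 intr=81.1671 cont=78.9780 V=81.1671[EX]; j=1 S=60.0877 intr=59.6123 cont=57.6341 V=59.6123[EX]; j=2 S=93.7000 intr=26.0000 cont=24.3505 V=26.0000[EX]; j=3 S=146.1146 intr=0.0000 cont=1.3927 V=1.3927[hold]; j=4 S=227.8492 intr=0.0000 cont=0.0000 V=0.0000[hold]  S*(4)=93.7000
k=3: j=0 S=48.1181 intr=71.5819 cont=69.4866 V=71.5819[EX]; j=1 S=75.0348 intr=44.6652 cont=42.8332 V=44.6652[EX]; j=2 S=117.0083 intr=2.6917 cont=14.0943 V=14.0943[hold]; j=3 S=182.4612 intr=0.0000 cont=0.7205 V=0.7205[hold]  S*(3)=75.0348
k=2: j=0 S=60.0877 intr=59.6123 cont=57.6341 V=59.6123[EX]; j=1 S=93.7000 intr=26.0000 cont=29.6092 V=29.6092[hold]; j=2 S=146.1146 intr=0.0000 cont=7.6245 V=7.6245[hold]  S*(2)=60.0877
k=1: j=0 S=75.0348 intr=44.6652 cont=44.4977 V=44.6652[EX]; j=1 S=117.0083 intr=2.6917 cont=18.8356 V=18.8356[hold]  S*(1)=75.0348
k=0: j=0 S=93.7000 intr=26.0000 cont=31.7957 V=31.7957[hold]  S*(0)=-

price = 31.7957
boundary = - 75.0348 60.0877 75.0348 93.7000
tree:
31.7957
44.6652 18.8356
59.6123 29.6092 7.6245
71.5819 44.6652 14.0943 0.7205
81.1671 59.6123 26.0000 1.3927 0.0000
88.8429 71.5819 44.6652 2.6917 0.0000 0.0000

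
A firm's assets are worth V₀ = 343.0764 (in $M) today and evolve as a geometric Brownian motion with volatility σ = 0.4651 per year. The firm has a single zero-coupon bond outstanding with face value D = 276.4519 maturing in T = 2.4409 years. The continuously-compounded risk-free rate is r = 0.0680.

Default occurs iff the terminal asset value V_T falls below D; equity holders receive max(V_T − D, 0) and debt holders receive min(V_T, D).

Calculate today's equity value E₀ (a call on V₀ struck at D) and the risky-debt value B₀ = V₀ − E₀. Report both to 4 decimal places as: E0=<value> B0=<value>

Equity is a call on the firm's assets struck at D = 276.4519:
d₁ = [ln(V₀/D) + (r + σ²/2)T] / (σ√T)
   = [ln(343.0764/276.4519) + (0.0680 + 0.5·0.4651²)·2.4409] / (0.4651·√2.4409)
   = [0.215916 + 0.429987] / 0.726643 = 0.888886
d₂ = d₁ − σ√T = 0.888886 − 0.726643 = 0.162242
N(d₁) = 0.812968,  N(d₂) = 0.564442,  e^(−rT) = 0.847062
E₀ = V₀·N(d₁) − D·e^(−rT)·N(d₂)
   = 343.0764·0.812968 − 276.4519·0.847062·0.564442 = 146.733456
B₀ = V₀ − E₀ = 343.0764 − 146.733456 = 196.342944

E0=146.7335 B0=196.3429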